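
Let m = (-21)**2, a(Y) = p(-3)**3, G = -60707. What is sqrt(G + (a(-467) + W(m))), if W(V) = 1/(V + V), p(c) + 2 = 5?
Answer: I*sqrt(107039518)/42 ≈ 246.33*I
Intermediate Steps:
p(c) = 3 (p(c) = -2 + 5 = 3)
a(Y) = 27 (a(Y) = 3**3 = 27)
m = 441
W(V) = 1/(2*V)
sqrt(G + (a(-467) + W(m))) = sqrt(-60707 + (27 + (1/2)/441)) = sqrt(-60707 + (27 + (1/2)*(1/441))) = sqrt(-60707 + (27 + 1/882)) = sqrt(-60707 + 23815/882) = sqrt(-53519759/882) = I*sqrt(107039518)/42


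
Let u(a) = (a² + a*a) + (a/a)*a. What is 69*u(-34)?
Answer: 157182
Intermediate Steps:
u(a) = a + 2*a² (u(a) = (a² + a²) + 1*a = 2*a² + a = a + 2*a²)
69*u(-34) = 69*(-34*(1 + 2*(-34))) = 69*(-34*(1 - 68)) = 69*(-34*(-67)) = 69*2278 = 157182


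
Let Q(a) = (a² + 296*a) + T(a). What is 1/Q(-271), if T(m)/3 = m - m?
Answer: -1/6775 ≈ -0.00014760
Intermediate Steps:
T(m) = 0 (T(m) = 3*(m - m) = 3*0 = 0)
Q(a) = a² + 296*a (Q(a) = (a² + 296*a) + 0 = a² + 296*a)
1/Q(-271) = 1/(-271*(296 - 271)) = 1/(-271*25) = 1/(-6775) = -1/6775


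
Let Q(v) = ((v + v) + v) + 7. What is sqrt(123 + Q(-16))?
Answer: sqrt(82) ≈ 9.0554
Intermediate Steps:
Q(v) = 7 + 3*v (Q(v) = (2*v + v) + 7 = 3*v + 7 = 7 + 3*v)
sqrt(123 + Q(-16)) = sqrt(123 + (7 + 3*(-16))) = sqrt(123 + (7 - 48)) = sqrt(123 - 41) = sqrt(82)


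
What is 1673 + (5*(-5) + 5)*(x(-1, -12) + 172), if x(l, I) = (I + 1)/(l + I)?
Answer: -23191/13 ≈ -1783.9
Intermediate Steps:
x(l, I) = (1 + I)/(I + l)
1673 + (5*(-5) + 5)*(x(-1, -12) + 172) = 1673 + (5*(-5) + 5)*((1 - 12)/(-12 - 1) + 172) = 1673 + (-25 + 5)*(-11/(-13) + 172) = 1673 - 20*(-1/13*(-11) + 172) = 1673 - 20*(11/13 + 172) = 1673 - 20*2247/13 = 1673 - 44940/13 = -23191/13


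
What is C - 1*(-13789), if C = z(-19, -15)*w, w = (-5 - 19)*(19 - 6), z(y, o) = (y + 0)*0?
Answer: 13789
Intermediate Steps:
z(y, o) = 0 (z(y, o) = y*0 = 0)
w = -312 (w = -24*13 = -312)
C = 0 (C = 0*(-312) = 0)
C - 1*(-13789) = 0 - 1*(-13789) = 0 + 13789 = 13789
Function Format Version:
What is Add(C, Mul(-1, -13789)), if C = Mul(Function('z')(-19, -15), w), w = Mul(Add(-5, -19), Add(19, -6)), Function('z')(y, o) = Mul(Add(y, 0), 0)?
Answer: 13789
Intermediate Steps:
Function('z')(y, o) = 0 (Function('z')(y, o) = Mul(y, 0) = 0)
w = -312 (w = Mul(-24, 13) = -312)
C = 0 (C = Mul(0, -312) = 0)
Add(C, Mul(-1, -13789)) = Add(0, Mul(-1, -13789)) = Add(0, 13789) = 13789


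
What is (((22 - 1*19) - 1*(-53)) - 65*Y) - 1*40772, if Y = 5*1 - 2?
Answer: -40911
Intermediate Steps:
Y = 3 (Y = 5 - 2 = 3)
(((22 - 1*19) - 1*(-53)) - 65*Y) - 1*40772 = (((22 - 1*19) - 1*(-53)) - 65*3) - 1*40772 = (((22 - 19) + 53) - 195) - 40772 = ((3 + 53) - 195) - 40772 = (56 - 195) - 40772 = -139 - 40772 = -40911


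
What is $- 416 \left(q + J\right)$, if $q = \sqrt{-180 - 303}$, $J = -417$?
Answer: $173472 - 416 i \sqrt{483} \approx 1.7347 \cdot 10^{5} - 9142.5 i$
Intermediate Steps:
$q = i \sqrt{483}$ ($q = \sqrt{-483} = i \sqrt{483} \approx 21.977 i$)
$- 416 \left(q + J\right) = - 416 \left(i \sqrt{483} - 417\right) = - 416 \left(-417 + i \sqrt{483}\right) = 173472 - 416 i \sqrt{483}$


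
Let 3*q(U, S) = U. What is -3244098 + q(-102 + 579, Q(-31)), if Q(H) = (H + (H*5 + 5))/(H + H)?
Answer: -3243939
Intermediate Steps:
Q(H) = (5 + 6*H)/(2*H) (Q(H) = (H + (5*H + 5))/((2*H)) = (H + (5 + 5*H))*(1/(2*H)) = (5 + 6*H)*(1/(2*H)) = (5 + 6*H)/(2*H))
q(U, S) = U/3
-3244098 + q(-102 + 579, Q(-31)) = -3244098 + (-102 + 579)/3 = -3244098 + (1/3)*477 = -3244098 + 159 = -3243939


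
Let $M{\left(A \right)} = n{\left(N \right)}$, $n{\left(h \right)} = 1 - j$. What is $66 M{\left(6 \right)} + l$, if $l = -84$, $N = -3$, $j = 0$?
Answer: $-18$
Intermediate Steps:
$n{\left(h \right)} = 1$ ($n{\left(h \right)} = 1 - 0 = 1 + 0 = 1$)
$M{\left(A \right)} = 1$
$66 M{\left(6 \right)} + l = 66 \cdot 1 - 84 = 66 - 84 = -18$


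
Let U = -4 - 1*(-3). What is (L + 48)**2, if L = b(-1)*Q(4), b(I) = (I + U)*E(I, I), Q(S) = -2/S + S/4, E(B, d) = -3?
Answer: 2601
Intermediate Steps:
U = -1 (U = -4 + 3 = -1)
Q(S) = -2/S + S/4 (Q(S) = -2/S + S*(1/4) = -2/S + S/4)
b(I) = 3 - 3*I (b(I) = (I - 1)*(-3) = (-1 + I)*(-3) = 3 - 3*I)
L = 3 (L = (3 - 3*(-1))*(-2/4 + (1/4)*4) = (3 + 3)*(-2*1/4 + 1) = 6*(-1/2 + 1) = 6*(1/2) = 3)
(L + 48)**2 = (3 + 48)**2 = 51**2 = 2601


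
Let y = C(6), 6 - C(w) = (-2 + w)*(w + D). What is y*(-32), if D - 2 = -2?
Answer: 576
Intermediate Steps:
D = 0 (D = 2 - 2 = 0)
C(w) = 6 - w*(-2 + w) (C(w) = 6 - (-2 + w)*(w + 0) = 6 - (-2 + w)*w = 6 - w*(-2 + w))
y = -18 (y = 6 - 1*6² + 2*6 = 6 - 1*36 + 12 = 6 - 36 + 12 = -18)
y*(-32) = -18*(-32) = 576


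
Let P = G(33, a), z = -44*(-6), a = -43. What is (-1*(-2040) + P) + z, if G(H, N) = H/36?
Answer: 27659/12 ≈ 2304.9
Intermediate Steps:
G(H, N) = H/36 (G(H, N) = H*(1/36) = H/36)
z = 264
P = 11/12 (P = (1/36)*33 = 11/12 ≈ 0.91667)
(-1*(-2040) + P) + z = (-1*(-2040) + 11/12) + 264 = (2040 + 11/12) + 264 = 24491/12 + 264 = 27659/12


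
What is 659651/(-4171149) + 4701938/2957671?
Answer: 17661453353941/12336886433979 ≈ 1.4316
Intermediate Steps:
659651/(-4171149) + 4701938/2957671 = 659651*(-1/4171149) + 4701938*(1/2957671) = -659651/4171149 + 4701938/2957671 = 17661453353941/12336886433979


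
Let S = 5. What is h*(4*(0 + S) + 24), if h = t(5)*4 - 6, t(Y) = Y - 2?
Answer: 264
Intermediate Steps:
t(Y) = -2 + Y
h = 6 (h = (-2 + 5)*4 - 6 = 3*4 - 6 = 12 - 6 = 6)
h*(4*(0 + S) + 24) = 6*(4*(0 + 5) + 24) = 6*(4*5 + 24) = 6*(20 + 24) = 6*44 = 264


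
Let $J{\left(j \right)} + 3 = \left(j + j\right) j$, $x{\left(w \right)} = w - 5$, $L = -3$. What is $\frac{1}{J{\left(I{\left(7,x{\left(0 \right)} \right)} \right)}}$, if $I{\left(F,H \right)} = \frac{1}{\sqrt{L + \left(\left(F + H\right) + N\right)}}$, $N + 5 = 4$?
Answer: $- \frac{1}{4} \approx -0.25$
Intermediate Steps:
$N = -1$ ($N = -5 + 4 = -1$)
$x{\left(w \right)} = -5 + w$
$I{\left(F,H \right)} = \frac{1}{\sqrt{-4 + F + H}}$ ($I{\left(F,H \right)} = \frac{1}{\sqrt{-3 - \left(1 - F - H\right)}} = \frac{1}{\sqrt{-3 + \left(-1 + F + H\right)}} = \frac{1}{\sqrt{-4 + F + H}}$)
$J{\left(j \right)} = -3 + 2 j^{2}$ ($J{\left(j \right)} = -3 + \left(j + j\right) j = -3 + 2 j j = -3 + 2 j^{2}$)
$\frac{1}{J{\left(I{\left(7,x{\left(0 \right)} \right)} \right)}} = \frac{1}{-3 + 2 \left(\frac{1}{\sqrt{-4 + 7 + \left(-5 + 0\right)}}\right)^{2}} = \frac{1}{-3 + 2 \left(\frac{1}{\sqrt{-4 + 7 - 5}}\right)^{2}} = \frac{1}{-3 + 2 \left(\frac{1}{\sqrt{-2}}\right)^{2}} = \frac{1}{-3 + 2 \left(- \frac{i \sqrt{2}}{2}\right)^{2}} = \frac{1}{-3 + 2 \left(- \frac{1}{2}\right)} = \frac{1}{-3 - 1} = \frac{1}{-4} = - \frac{1}{4}$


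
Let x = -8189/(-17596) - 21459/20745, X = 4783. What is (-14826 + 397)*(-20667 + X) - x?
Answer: 27887029149453493/121676340 ≈ 2.2919e+8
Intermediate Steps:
x = -69237253/121676340 (x = -8189*(-1/17596) - 21459*1/20745 = 8189/17596 - 7153/6915 = -69237253/121676340 ≈ -0.56903)
(-14826 + 397)*(-20667 + X) - x = (-14826 + 397)*(-20667 + 4783) - 1*(-69237253/121676340) = -14429*(-15884) + 69237253/121676340 = 229190236 + 69237253/121676340 = 27887029149453493/121676340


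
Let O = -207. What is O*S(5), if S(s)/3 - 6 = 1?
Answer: -4347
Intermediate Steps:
S(s) = 21 (S(s) = 18 + 3*1 = 18 + 3 = 21)
O*S(5) = -207*21 = -4347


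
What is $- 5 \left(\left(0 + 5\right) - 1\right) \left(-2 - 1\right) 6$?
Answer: $360$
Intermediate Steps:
$- 5 \left(\left(0 + 5\right) - 1\right) \left(-2 - 1\right) 6 = - 5 \left(5 - 1\right) \left(\left(-3\right) 6\right) = \left(-5\right) 4 \left(-18\right) = \left(-20\right) \left(-18\right) = 360$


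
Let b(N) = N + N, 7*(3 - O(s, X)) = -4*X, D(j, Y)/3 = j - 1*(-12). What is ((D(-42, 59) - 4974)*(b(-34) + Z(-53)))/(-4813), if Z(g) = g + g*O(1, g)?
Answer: 46973664/33691 ≈ 1394.3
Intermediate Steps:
D(j, Y) = 36 + 3*j (D(j, Y) = 3*(j - 1*(-12)) = 3*(j + 12) = 3*(12 + j) = 36 + 3*j)
O(s, X) = 3 + 4*X/7 (O(s, X) = 3 - (-4)*X/7 = 3 + 4*X/7)
b(N) = 2*N
Z(g) = g + g*(3 + 4*g/7)
((D(-42, 59) - 4974)*(b(-34) + Z(-53)))/(-4813) = (((36 + 3*(-42)) - 4974)*(2*(-34) + (4/7)*(-53)*(7 - 53)))/(-4813) = (((36 - 126) - 4974)*(-68 + (4/7)*(-53)*(-46)))*(-1/4813) = ((-90 - 4974)*(-68 + 9752/7))*(-1/4813) = -5064*9276/7*(-1/4813) = -46973664/7*(-1/4813) = 46973664/33691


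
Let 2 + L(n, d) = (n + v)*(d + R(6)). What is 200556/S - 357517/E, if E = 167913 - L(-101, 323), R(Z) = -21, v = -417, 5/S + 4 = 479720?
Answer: 31205784439972111/1621755 ≈ 1.9242e+10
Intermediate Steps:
S = 5/479716 (S = 5/(-4 + 479720) = 5/479716 ≈ 1.0423e-5)
L(n, d) = -2 + (-417 + n)*(-21 + d) (L(n, d) = -2 + (n - 417)*(d - 21) = -2 + (-417 + n)*(-21 + d))
E = 324351 (E = 167913 - (8755 - 417*323 - 21*(-101) + 323*(-101)) = 167913 - (8755 - 134691 + 2121 - 32623) = 167913 - 1*(-156438) = 167913 + 156438 = 324351)
200556/S - 357517/E = 200556/(5/479716) - 357517/324351 = 200556*(479716/5) - 357517*1/324351 = 96209922096/5 - 357517/324351 = 31205784439972111/1621755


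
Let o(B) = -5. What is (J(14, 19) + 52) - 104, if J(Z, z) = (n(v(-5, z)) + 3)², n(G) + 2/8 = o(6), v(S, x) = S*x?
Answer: -751/16 ≈ -46.938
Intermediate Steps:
n(G) = -21/4 (n(G) = -¼ - 5 = -21/4)
J(Z, z) = 81/16 (J(Z, z) = (-21/4 + 3)² = (-9/4)² = 81/16)
(J(14, 19) + 52) - 104 = (81/16 + 52) - 104 = 913/16 - 104 = -751/16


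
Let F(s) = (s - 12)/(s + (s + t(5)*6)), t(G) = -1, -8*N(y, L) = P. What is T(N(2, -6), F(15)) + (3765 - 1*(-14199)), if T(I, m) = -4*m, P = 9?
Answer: 35927/2 ≈ 17964.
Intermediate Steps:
N(y, L) = -9/8 (N(y, L) = -1/8*9 = -9/8)
F(s) = (-12 + s)/(-6 + 2*s) (F(s) = (s - 12)/(s + (s - 1*6)) = (-12 + s)/(s + (s - 6)) = (-12 + s)/(s + (-6 + s)) = (-12 + s)/(-6 + 2*s))
T(N(2, -6), F(15)) + (3765 - 1*(-14199)) = -2*(-12 + 15)/(-3 + 15) + (3765 - 1*(-14199)) = -2*3/12 + (3765 + 14199) = -2*3/12 + 17964 = -4*1/8 + 17964 = -1/2 + 17964 = 35927/2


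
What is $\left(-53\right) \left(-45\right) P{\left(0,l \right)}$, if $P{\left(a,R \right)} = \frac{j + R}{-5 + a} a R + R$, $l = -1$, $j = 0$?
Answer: $-2385$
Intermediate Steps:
$P{\left(a,R \right)} = R + \frac{a R^{2}}{-5 + a}$ ($P{\left(a,R \right)} = \frac{0 + R}{-5 + a} a R + R = \frac{R}{-5 + a} a R + R = \frac{R a}{-5 + a} R + R = \frac{a R^{2}}{-5 + a} + R = R + \frac{a R^{2}}{-5 + a}$)
$\left(-53\right) \left(-45\right) P{\left(0,l \right)} = \left(-53\right) \left(-45\right) \left(- \frac{-5 + 0 - 0}{-5 + 0}\right) = 2385 \left(- \frac{-5 + 0 + 0}{-5}\right) = 2385 \left(\left(-1\right) \left(- \frac{1}{5}\right) \left(-5\right)\right) = 2385 \left(-1\right) = -2385$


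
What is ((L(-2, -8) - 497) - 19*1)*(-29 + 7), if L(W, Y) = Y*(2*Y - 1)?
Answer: 8360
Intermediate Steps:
L(W, Y) = Y*(-1 + 2*Y)
((L(-2, -8) - 497) - 19*1)*(-29 + 7) = ((-8*(-1 + 2*(-8)) - 497) - 19*1)*(-29 + 7) = ((-8*(-1 - 16) - 497) - 19)*(-22) = ((-8*(-17) - 497) - 19)*(-22) = ((136 - 497) - 19)*(-22) = (-361 - 19)*(-22) = -380*(-22) = 8360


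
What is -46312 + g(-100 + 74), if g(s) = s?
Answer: -46338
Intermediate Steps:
-46312 + g(-100 + 74) = -46312 + (-100 + 74) = -46312 - 26 = -46338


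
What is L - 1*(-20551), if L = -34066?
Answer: -13515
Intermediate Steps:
L - 1*(-20551) = -34066 - 1*(-20551) = -34066 + 20551 = -13515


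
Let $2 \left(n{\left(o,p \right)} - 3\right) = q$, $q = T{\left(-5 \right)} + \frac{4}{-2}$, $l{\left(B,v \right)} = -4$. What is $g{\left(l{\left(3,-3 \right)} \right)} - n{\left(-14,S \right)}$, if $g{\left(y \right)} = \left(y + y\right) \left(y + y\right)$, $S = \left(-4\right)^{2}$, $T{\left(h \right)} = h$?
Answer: $\frac{129}{2} \approx 64.5$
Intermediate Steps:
$S = 16$
$q = -7$ ($q = -5 + \frac{4}{-2} = -5 + 4 \left(- \frac{1}{2}\right) = -5 - 2 = -7$)
$g{\left(y \right)} = 4 y^{2}$ ($g{\left(y \right)} = 2 y 2 y = 4 y^{2}$)
$n{\left(o,p \right)} = - \frac{1}{2}$ ($n{\left(o,p \right)} = 3 + \frac{1}{2} \left(-7\right) = 3 - \frac{7}{2} = - \frac{1}{2}$)
$g{\left(l{\left(3,-3 \right)} \right)} - n{\left(-14,S \right)} = 4 \left(-4\right)^{2} - - \frac{1}{2} = 4 \cdot 16 + \frac{1}{2} = 64 + \frac{1}{2} = \frac{129}{2}$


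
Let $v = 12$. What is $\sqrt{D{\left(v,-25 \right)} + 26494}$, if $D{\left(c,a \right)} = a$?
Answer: $3 \sqrt{2941} \approx 162.69$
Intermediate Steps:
$\sqrt{D{\left(v,-25 \right)} + 26494} = \sqrt{-25 + 26494} = \sqrt{26469} = 3 \sqrt{2941}$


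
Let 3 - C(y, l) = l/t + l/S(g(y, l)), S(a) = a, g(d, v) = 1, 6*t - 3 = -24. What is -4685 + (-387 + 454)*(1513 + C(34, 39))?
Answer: 665144/7 ≈ 95021.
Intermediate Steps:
t = -7/2 (t = ½ + (⅙)*(-24) = ½ - 4 = -7/2 ≈ -3.5000)
C(y, l) = 3 - 5*l/7 (C(y, l) = 3 - (l/(-7/2) + l/1) = 3 - (l*(-2/7) + l*1) = 3 - (-2*l/7 + l) = 3 - 5*l/7)
-4685 + (-387 + 454)*(1513 + C(34, 39)) = -4685 + (-387 + 454)*(1513 + (3 - 5/7*39)) = -4685 + 67*(1513 + (3 - 195/7)) = -4685 + 67*(1513 - 174/7) = -4685 + 67*(10417/7) = -4685 + 697939/7 = 665144/7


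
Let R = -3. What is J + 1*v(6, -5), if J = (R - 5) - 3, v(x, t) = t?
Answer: -16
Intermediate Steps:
J = -11 (J = (-3 - 5) - 3 = -8 - 3 = -11)
J + 1*v(6, -5) = -11 + 1*(-5) = -11 - 5 = -16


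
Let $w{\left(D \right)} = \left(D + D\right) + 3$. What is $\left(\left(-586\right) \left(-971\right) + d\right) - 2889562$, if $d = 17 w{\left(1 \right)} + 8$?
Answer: $-2320463$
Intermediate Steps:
$w{\left(D \right)} = 3 + 2 D$ ($w{\left(D \right)} = 2 D + 3 = 3 + 2 D$)
$d = 93$ ($d = 17 \left(3 + 2 \cdot 1\right) + 8 = 17 \left(3 + 2\right) + 8 = 17 \cdot 5 + 8 = 85 + 8 = 93$)
$\left(\left(-586\right) \left(-971\right) + d\right) - 2889562 = \left(\left(-586\right) \left(-971\right) + 93\right) - 2889562 = \left(569006 + 93\right) - 2889562 = 569099 - 2889562 = -2320463$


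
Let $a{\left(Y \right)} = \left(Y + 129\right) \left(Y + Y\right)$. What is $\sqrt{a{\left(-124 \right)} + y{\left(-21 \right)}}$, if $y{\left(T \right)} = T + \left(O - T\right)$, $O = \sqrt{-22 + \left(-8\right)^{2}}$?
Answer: $\sqrt{-1240 + \sqrt{42}} \approx 35.121 i$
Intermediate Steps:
$a{\left(Y \right)} = 2 Y \left(129 + Y\right)$ ($a{\left(Y \right)} = \left(129 + Y\right) 2 Y = 2 Y \left(129 + Y\right)$)
$O = \sqrt{42}$ ($O = \sqrt{-22 + 64} = \sqrt{42} \approx 6.4807$)
$y{\left(T \right)} = \sqrt{42}$ ($y{\left(T \right)} = T - \left(T - \sqrt{42}\right) = \sqrt{42}$)
$\sqrt{a{\left(-124 \right)} + y{\left(-21 \right)}} = \sqrt{2 \left(-124\right) \left(129 - 124\right) + \sqrt{42}} = \sqrt{2 \left(-124\right) 5 + \sqrt{42}} = \sqrt{-1240 + \sqrt{42}}$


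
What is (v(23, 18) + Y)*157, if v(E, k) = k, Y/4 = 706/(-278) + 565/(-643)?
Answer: 60716610/89377 ≈ 679.33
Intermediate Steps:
Y = -1222056/89377 (Y = 4*(706/(-278) + 565/(-643)) = 4*(706*(-1/278) + 565*(-1/643)) = 4*(-353/139 - 565/643) = 4*(-305514/89377) = -1222056/89377 ≈ -13.673)
(v(23, 18) + Y)*157 = (18 - 1222056/89377)*157 = (386730/89377)*157 = 60716610/89377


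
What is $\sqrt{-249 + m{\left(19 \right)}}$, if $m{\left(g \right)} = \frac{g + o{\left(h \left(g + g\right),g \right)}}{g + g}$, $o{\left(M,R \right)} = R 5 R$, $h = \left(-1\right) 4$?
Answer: $i \sqrt{201} \approx 14.177 i$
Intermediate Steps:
$h = -4$
$o{\left(M,R \right)} = 5 R^{2}$ ($o{\left(M,R \right)} = 5 R R = 5 R^{2}$)
$m{\left(g \right)} = \frac{g + 5 g^{2}}{2 g}$ ($m{\left(g \right)} = \frac{g + 5 g^{2}}{g + g} = \frac{g + 5 g^{2}}{2 g}$)
$\sqrt{-249 + m{\left(19 \right)}} = \sqrt{-249 + \left(\frac{1}{2} + \frac{5}{2} \cdot 19\right)} = \sqrt{-249 + \left(\frac{1}{2} + \frac{95}{2}\right)} = \sqrt{-249 + 48} = \sqrt{-201} = i \sqrt{201}$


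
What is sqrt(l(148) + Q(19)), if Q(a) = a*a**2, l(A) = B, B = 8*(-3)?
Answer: sqrt(6835) ≈ 82.674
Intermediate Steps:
B = -24
l(A) = -24
Q(a) = a**3
sqrt(l(148) + Q(19)) = sqrt(-24 + 19**3) = sqrt(-24 + 6859) = sqrt(6835)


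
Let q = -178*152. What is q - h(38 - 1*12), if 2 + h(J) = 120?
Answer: -27174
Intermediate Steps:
q = -27056
h(J) = 118 (h(J) = -2 + 120 = 118)
q - h(38 - 1*12) = -27056 - 1*118 = -27056 - 118 = -27174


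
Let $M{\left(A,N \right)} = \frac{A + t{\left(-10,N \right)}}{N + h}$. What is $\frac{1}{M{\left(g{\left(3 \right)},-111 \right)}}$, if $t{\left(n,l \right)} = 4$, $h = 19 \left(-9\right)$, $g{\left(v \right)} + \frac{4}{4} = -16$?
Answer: $\frac{282}{13} \approx 21.692$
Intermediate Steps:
$g{\left(v \right)} = -17$ ($g{\left(v \right)} = -1 - 16 = -17$)
$h = -171$
$M{\left(A,N \right)} = \frac{4 + A}{-171 + N}$ ($M{\left(A,N \right)} = \frac{A + 4}{N - 171} = \frac{4 + A}{-171 + N}$)
$\frac{1}{M{\left(g{\left(3 \right)},-111 \right)}} = \frac{1}{\frac{1}{-171 - 111} \left(4 - 17\right)} = \frac{1}{\frac{1}{-282} \left(-13\right)} = \frac{1}{\left(- \frac{1}{282}\right) \left(-13\right)} = \frac{1}{\frac{13}{282}} = \frac{282}{13}$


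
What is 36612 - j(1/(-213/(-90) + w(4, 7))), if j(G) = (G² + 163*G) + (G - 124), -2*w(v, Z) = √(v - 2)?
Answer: 772686324796/21077281 - 340732800*√2/21077281 ≈ 36637.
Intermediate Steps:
w(v, Z) = -√(-2 + v)/2 (w(v, Z) = -√(v - 2)/2 = -√(-2 + v)/2)
j(G) = -124 + G² + 164*G (j(G) = (G² + 163*G) + (-124 + G) = -124 + G² + 164*G)
36612 - j(1/(-213/(-90) + w(4, 7))) = 36612 - (-124 + (1/(-213/(-90) - √(-2 + 4)/2))² + 164/(-213/(-90) - √(-2 + 4)/2)) = 36612 - (-124 + (1/(-213*(-1/90) - √2/2))² + 164/(-213*(-1/90) - √2/2)) = 36612 - (-124 + (1/(71/30 - √2/2))² + 164/(71/30 - √2/2)) = 36612 - (-124 + (71/30 - √2/2)⁻² + 164/(71/30 - √2/2)) = 36612 + (124 - 1/(71/30 - √2/2)² - 164/(71/30 - √2/2)) = 36736 - 1/(71/30 - √2/2)² - 164/(71/30 - √2/2)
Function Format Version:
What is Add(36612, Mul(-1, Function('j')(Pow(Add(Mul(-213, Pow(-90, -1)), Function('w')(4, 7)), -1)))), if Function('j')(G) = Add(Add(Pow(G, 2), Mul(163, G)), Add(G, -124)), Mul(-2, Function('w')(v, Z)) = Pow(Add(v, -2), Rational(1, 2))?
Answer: Add(Rational(772686324796, 21077281), Mul(Rational(-340732800, 21077281), Pow(2, Rational(1, 2)))) ≈ 36637.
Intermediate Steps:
Function('w')(v, Z) = Mul(Rational(-1, 2), Pow(Add(-2, v), Rational(1, 2))) (Function('w')(v, Z) = Mul(Rational(-1, 2), Pow(Add(v, -2), Rational(1, 2))) = Mul(Rational(-1, 2), Pow(Add(-2, v), Rational(1, 2))))
Function('j')(G) = Add(-124, Pow(G, 2), Mul(164, G)) (Function('j')(G) = Add(Add(Pow(G, 2), Mul(163, G)), Add(-124, G)) = Add(-124, Pow(G, 2), Mul(164, G)))
Add(36612, Mul(-1, Function('j')(Pow(Add(Mul(-213, Pow(-90, -1)), Function('w')(4, 7)), -1)))) = Add(36612, Mul(-1, Add(-124, Pow(Pow(Add(Mul(-213, Pow(-90, -1)), Mul(Rational(-1, 2), Pow(Add(-2, 4), Rational(1, 2)))), -1), 2), Mul(164, Pow(Add(Mul(-213, Pow(-90, -1)), Mul(Rational(-1, 2), Pow(Add(-2, 4), Rational(1, 2)))), -1))))) = Add(36612, Mul(-1, Add(-124, Pow(Pow(Add(Mul(-213, Rational(-1, 90)), Mul(Rational(-1, 2), Pow(2, Rational(1, 2)))), -1), 2), Mul(164, Pow(Add(Mul(-213, Rational(-1, 90)), Mul(Rational(-1, 2), Pow(2, Rational(1, 2)))), -1))))) = Add(36612, Mul(-1, Add(-124, Pow(Pow(Add(Rational(71, 30), Mul(Rational(-1, 2), Pow(2, Rational(1, 2)))), -1), 2), Mul(164, Pow(Add(Rational(71, 30), Mul(Rational(-1, 2), Pow(2, Rational(1, 2)))), -1))))) = Add(36612, Mul(-1, Add(-124, Pow(Add(Rational(71, 30), Mul(Rational(-1, 2), Pow(2, Rational(1, 2)))), -2), Mul(164, Pow(Add(Rational(71, 30), Mul(Rational(-1, 2), Pow(2, Rational(1, 2)))), -1))))) = Add(36612, Add(124, Mul(-1, Pow(Add(Rational(71, 30), Mul(Rational(-1, 2), Pow(2, Rational(1, 2)))), -2)), Mul(-164, Pow(Add(Rational(71, 30), Mul(Rational(-1, 2), Pow(2, Rational(1, 2)))), -1)))) = Add(36736, Mul(-1, Pow(Add(Rational(71, 30), Mul(Rational(-1, 2), Pow(2, Rational(1, 2)))), -2)), Mul(-164, Pow(Add(Rational(71, 30), Mul(Rational(-1, 2), Pow(2, Rational(1, 2)))), -1)))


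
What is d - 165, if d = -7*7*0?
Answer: -165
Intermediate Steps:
d = 0 (d = -49*0 = 0)
d - 165 = 0 - 165 = -165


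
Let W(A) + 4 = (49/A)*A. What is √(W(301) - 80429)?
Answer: 16*I*√314 ≈ 283.52*I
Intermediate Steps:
W(A) = 45 (W(A) = -4 + (49/A)*A = -4 + 49 = 45)
√(W(301) - 80429) = √(45 - 80429) = √(-80384) = 16*I*√314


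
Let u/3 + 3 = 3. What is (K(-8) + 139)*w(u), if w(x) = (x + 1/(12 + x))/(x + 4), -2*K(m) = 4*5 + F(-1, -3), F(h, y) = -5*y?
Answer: 81/32 ≈ 2.5313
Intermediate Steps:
u = 0 (u = -9 + 3*3 = -9 + 9 = 0)
K(m) = -35/2 (K(m) = -(4*5 - 5*(-3))/2 = -(20 + 15)/2 = -½*35 = -35/2)
w(x) = (x + 1/(12 + x))/(4 + x)
(K(-8) + 139)*w(u) = (-35/2 + 139)*((1 + 0² + 12*0)/(48 + 0² + 16*0)) = 243*((1 + 0 + 0)/(48 + 0 + 0))/2 = 243*(1/48)/2 = 243*((1/48)*1)/2 = (243/2)*(1/48) = 81/32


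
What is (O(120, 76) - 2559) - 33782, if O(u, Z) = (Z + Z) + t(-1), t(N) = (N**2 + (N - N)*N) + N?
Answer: -36189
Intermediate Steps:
t(N) = N + N**2 (t(N) = (N**2 + 0*N) + N = (N**2 + 0) + N = N**2 + N = N + N**2)
O(u, Z) = 2*Z (O(u, Z) = (Z + Z) - (1 - 1) = 2*Z - 1*0 = 2*Z + 0 = 2*Z)
(O(120, 76) - 2559) - 33782 = (2*76 - 2559) - 33782 = (152 - 2559) - 33782 = -2407 - 33782 = -36189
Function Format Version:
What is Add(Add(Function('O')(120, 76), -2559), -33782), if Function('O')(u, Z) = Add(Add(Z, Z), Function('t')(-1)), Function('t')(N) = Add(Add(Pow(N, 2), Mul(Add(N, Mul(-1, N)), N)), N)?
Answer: -36189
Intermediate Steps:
Function('t')(N) = Add(N, Pow(N, 2)) (Function('t')(N) = Add(Add(Pow(N, 2), Mul(0, N)), N) = Add(Add(Pow(N, 2), 0), N) = Add(Pow(N, 2), N) = Add(N, Pow(N, 2)))
Function('O')(u, Z) = Mul(2, Z) (Function('O')(u, Z) = Add(Add(Z, Z), Mul(-1, Add(1, -1))) = Add(Mul(2, Z), Mul(-1, 0)) = Add(Mul(2, Z), 0) = Mul(2, Z))
Add(Add(Function('O')(120, 76), -2559), -33782) = Add(Add(Mul(2, 76), -2559), -33782) = Add(Add(152, -2559), -33782) = Add(-2407, -33782) = -36189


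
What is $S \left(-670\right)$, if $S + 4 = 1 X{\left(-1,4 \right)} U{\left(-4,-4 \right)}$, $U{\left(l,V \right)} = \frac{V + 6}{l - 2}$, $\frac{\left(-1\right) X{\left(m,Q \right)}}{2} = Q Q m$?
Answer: $\frac{29480}{3} \approx 9826.7$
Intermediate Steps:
$X{\left(m,Q \right)} = - 2 m Q^{2}$ ($X{\left(m,Q \right)} = - 2 Q Q m = - 2 Q^{2} m = - 2 m Q^{2}$)
$U{\left(l,V \right)} = \frac{6 + V}{-2 + l}$
$S = - \frac{44}{3}$ ($S = -4 + 1 \left(\left(-2\right) \left(-1\right) 4^{2}\right) \frac{6 - 4}{-2 - 4} = -4 + 1 \left(\left(-2\right) \left(-1\right) 16\right) \frac{1}{-6} \cdot 2 = -4 + 1 \cdot 32 \left(\left(- \frac{1}{6}\right) 2\right) = -4 + 32 \left(- \frac{1}{3}\right) = -4 - \frac{32}{3} = - \frac{44}{3} \approx -14.667$)
$S \left(-670\right) = \left(- \frac{44}{3}\right) \left(-670\right) = \frac{29480}{3}$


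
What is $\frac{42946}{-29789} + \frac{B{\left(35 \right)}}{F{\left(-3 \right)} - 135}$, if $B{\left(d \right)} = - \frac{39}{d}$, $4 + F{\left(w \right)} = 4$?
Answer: $- \frac{67252693}{46917675} \approx -1.4334$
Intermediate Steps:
$F{\left(w \right)} = 0$ ($F{\left(w \right)} = -4 + 4 = 0$)
$\frac{42946}{-29789} + \frac{B{\left(35 \right)}}{F{\left(-3 \right)} - 135} = \frac{42946}{-29789} + \frac{\left(-39\right) \frac{1}{35}}{0 - 135} = 42946 \left(- \frac{1}{29789}\right) + \frac{\left(-39\right) \frac{1}{35}}{0 - 135} = - \frac{42946}{29789} - \frac{39}{35 \left(-135\right)} = - \frac{42946}{29789} - - \frac{13}{1575} = - \frac{42946}{29789} + \frac{13}{1575} = - \frac{67252693}{46917675}$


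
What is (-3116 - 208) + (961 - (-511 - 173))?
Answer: -1679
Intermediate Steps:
(-3116 - 208) + (961 - (-511 - 173)) = -3324 + (961 - 1*(-684)) = -3324 + (961 + 684) = -3324 + 1645 = -1679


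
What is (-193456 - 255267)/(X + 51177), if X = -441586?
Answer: 448723/390409 ≈ 1.1494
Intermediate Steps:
(-193456 - 255267)/(X + 51177) = (-193456 - 255267)/(-441586 + 51177) = -448723/(-390409) = -448723*(-1/390409) = 448723/390409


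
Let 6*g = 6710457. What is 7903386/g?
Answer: 15806772/2236819 ≈ 7.0666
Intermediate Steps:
g = 2236819/2 (g = (1/6)*6710457 = 2236819/2 ≈ 1.1184e+6)
7903386/g = 7903386/(2236819/2) = 7903386*(2/2236819) = 15806772/2236819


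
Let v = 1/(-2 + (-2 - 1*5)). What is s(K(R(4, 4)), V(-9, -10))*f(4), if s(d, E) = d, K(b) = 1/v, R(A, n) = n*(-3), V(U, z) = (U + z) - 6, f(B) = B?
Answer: -36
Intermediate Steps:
v = -1/9 (v = 1/(-2 + (-2 - 5)) = 1/(-2 - 7) = 1/(-9) = -1/9 ≈ -0.11111)
V(U, z) = -6 + U + z
R(A, n) = -3*n
K(b) = -9 (K(b) = 1/(-1/9) = -9)
s(K(R(4, 4)), V(-9, -10))*f(4) = -9*4 = -36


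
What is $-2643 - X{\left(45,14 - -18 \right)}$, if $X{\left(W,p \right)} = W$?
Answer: $-2688$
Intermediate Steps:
$-2643 - X{\left(45,14 - -18 \right)} = -2643 - 45 = -2688$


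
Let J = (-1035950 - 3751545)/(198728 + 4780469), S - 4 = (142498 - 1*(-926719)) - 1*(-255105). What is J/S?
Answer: -4787495/6594080046222 ≈ -7.2603e-7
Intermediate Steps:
S = 1324326 (S = 4 + ((142498 - 1*(-926719)) - 1*(-255105)) = 4 + ((142498 + 926719) + 255105) = 4 + (1069217 + 255105) = 4 + 1324322 = 1324326)
J = -4787495/4979197 ≈ -0.96150
J/S = -4787495/4979197/1324326 = -4787495/4979197*1/1324326 = -4787495/6594080046222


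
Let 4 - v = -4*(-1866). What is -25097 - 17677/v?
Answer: -187205943/7460 ≈ -25095.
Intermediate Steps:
v = -7460 (v = 4 - (-4)*(-1866) = 4 - 1*7464 = 4 - 7464 = -7460)
-25097 - 17677/v = -25097 - 17677/(-7460) = -25097 - 17677*(-1)/7460 = -25097 - 1*(-17677/7460) = -25097 + 17677/7460 = -187205943/7460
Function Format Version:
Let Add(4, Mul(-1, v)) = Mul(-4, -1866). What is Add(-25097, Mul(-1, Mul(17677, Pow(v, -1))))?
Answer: Rational(-187205943, 7460) ≈ -25095.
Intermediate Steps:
v = -7460 (v = Add(4, Mul(-1, Mul(-4, -1866))) = Add(4, Mul(-1, 7464)) = Add(4, -7464) = -7460)
Add(-25097, Mul(-1, Mul(17677, Pow(v, -1)))) = Add(-25097, Mul(-1, Mul(17677, Pow(-7460, -1)))) = Add(-25097, Mul(-1, Mul(17677, Rational(-1, 7460)))) = Add(-25097, Mul(-1, Rational(-17677, 7460))) = Add(-25097, Rational(17677, 7460)) = Rational(-187205943, 7460)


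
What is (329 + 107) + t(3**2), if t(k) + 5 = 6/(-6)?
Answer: 430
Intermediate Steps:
t(k) = -6 (t(k) = -5 + 6/(-6) = -5 + 6*(-1/6) = -5 - 1 = -6)
(329 + 107) + t(3**2) = (329 + 107) - 6 = 436 - 6 = 430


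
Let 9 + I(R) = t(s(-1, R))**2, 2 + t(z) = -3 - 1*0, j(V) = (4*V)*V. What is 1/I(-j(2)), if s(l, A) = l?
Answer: 1/16 ≈ 0.062500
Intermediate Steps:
j(V) = 4*V**2
t(z) = -5 (t(z) = -2 + (-3 - 1*0) = -2 + (-3 + 0) = -2 - 3 = -5)
I(R) = 16 (I(R) = -9 + (-5)**2 = -9 + 25 = 16)
1/I(-j(2)) = 1/16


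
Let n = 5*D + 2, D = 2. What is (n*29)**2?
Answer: 121104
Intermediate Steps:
n = 12 (n = 5*2 + 2 = 10 + 2 = 12)
(n*29)**2 = (12*29)**2 = 348**2 = 121104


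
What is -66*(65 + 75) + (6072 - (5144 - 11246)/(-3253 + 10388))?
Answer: -22597578/7135 ≈ -3167.1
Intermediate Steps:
-66*(65 + 75) + (6072 - (5144 - 11246)/(-3253 + 10388)) = -66*140 + (6072 - (-6102)/7135) = -9240 + (6072 - (-6102)/7135) = -9240 + (6072 - 1*(-6102/7135)) = -9240 + (6072 + 6102/7135) = -9240 + 43329822/7135 = -22597578/7135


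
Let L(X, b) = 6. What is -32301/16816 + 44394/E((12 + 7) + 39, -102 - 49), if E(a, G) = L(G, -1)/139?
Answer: 17294567875/16816 ≈ 1.0285e+6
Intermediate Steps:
E(a, G) = 6/139
-32301/16816 + 44394/E((12 + 7) + 39, -102 - 49) = -32301/16816 + 44394/(6/139) = -32301*1/16816 + 44394*(139/6) = -32301/16816 + 1028461 = 17294567875/16816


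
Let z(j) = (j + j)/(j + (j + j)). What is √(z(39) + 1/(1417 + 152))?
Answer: √182527/523 ≈ 0.81689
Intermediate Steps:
z(j) = ⅔ (z(j) = (2*j)/(j + 2*j) = (2*j)/((3*j)) = (2*j)*(1/(3*j)) = ⅔)
√(z(39) + 1/(1417 + 152)) = √(⅔ + 1/(1417 + 152)) = √(⅔ + 1/1569) = √(349/523) = √182527/523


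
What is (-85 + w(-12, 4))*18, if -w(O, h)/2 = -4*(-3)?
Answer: -1962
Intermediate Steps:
w(O, h) = -24 (w(O, h) = -(-8)*(-3) = -2*12 = -24)
(-85 + w(-12, 4))*18 = (-85 - 24)*18 = -109*18 = -1962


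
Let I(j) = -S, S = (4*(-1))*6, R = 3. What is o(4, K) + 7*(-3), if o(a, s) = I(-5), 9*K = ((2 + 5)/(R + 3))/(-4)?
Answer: 3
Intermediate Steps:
S = -24 (S = -4*6 = -24)
I(j) = 24 (I(j) = -1*(-24) = 24)
K = -7/216 (K = (((2 + 5)/(3 + 3))/(-4))/9 = ((7/6)*(-¼))/9 = (⅑)*(-7/24) = -7/216 ≈ -0.032407)
o(a, s) = 24
o(4, K) + 7*(-3) = 24 + 7*(-3) = 24 - 21 = 3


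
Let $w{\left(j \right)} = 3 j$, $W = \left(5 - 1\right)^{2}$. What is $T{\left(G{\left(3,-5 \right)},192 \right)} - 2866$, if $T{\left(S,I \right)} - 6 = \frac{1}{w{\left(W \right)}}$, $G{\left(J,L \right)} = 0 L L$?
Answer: $- \frac{137279}{48} \approx -2860.0$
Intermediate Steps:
$W = 16$ ($W = 4^{2} = 16$)
$G{\left(J,L \right)} = 0$ ($G{\left(J,L \right)} = 0 L = 0$)
$T{\left(S,I \right)} = \frac{289}{48}$ ($T{\left(S,I \right)} = 6 + \frac{1}{3 \cdot 16} = 6 + \frac{1}{48} = \frac{289}{48}$)
$T{\left(G{\left(3,-5 \right)},192 \right)} - 2866 = \frac{289}{48} - 2866 = - \frac{137279}{48}$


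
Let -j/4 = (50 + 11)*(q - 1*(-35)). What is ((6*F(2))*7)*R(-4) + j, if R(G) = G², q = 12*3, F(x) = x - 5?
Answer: -19340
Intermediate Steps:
F(x) = -5 + x
q = 36
j = -17324 (j = -4*(50 + 11)*(36 - 1*(-35)) = -244*(36 + 35) = -244*71 = -4*4331 = -17324)
((6*F(2))*7)*R(-4) + j = ((6*(-5 + 2))*7)*(-4)² - 17324 = ((6*(-3))*7)*16 - 17324 = -18*7*16 - 17324 = -126*16 - 17324 = -2016 - 17324 = -19340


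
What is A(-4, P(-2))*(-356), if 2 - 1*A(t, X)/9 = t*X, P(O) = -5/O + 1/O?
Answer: -32040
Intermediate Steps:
P(O) = -4/O (P(O) = -5/O + 1/O = -4/O)
A(t, X) = 18 - 9*X*t (A(t, X) = 18 - 9*t*X = 18 - 9*X*t)
A(-4, P(-2))*(-356) = (18 - 9*(-4/(-2))*(-4))*(-356) = (18 - 9*(-4*(-½))*(-4))*(-356) = (18 - 9*2*(-4))*(-356) = (18 + 72)*(-356) = 90*(-356) = -32040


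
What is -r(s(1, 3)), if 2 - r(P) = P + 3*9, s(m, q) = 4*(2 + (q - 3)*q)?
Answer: 33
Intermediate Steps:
s(m, q) = 8 + 4*q*(-3 + q) (s(m, q) = 4*(2 + (-3 + q)*q) = 4*(2 + q*(-3 + q)) = 8 + 4*q*(-3 + q))
r(P) = -25 - P (r(P) = 2 - (P + 3*9) = 2 - (P + 27) = 2 - (27 + P) = 2 + (-27 - P) = -25 - P)
-r(s(1, 3)) = -(-25 - (8 - 12*3 + 4*3**2)) = -(-25 - (8 - 36 + 4*9)) = -(-25 - (8 - 36 + 36)) = -(-25 - 1*8) = -(-25 - 8) = -1*(-33) = 33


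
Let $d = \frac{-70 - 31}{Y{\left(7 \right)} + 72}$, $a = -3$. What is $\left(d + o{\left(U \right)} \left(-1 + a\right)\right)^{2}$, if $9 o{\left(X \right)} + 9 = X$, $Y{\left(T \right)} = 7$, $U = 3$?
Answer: $\frac{108241}{56169} \approx 1.9271$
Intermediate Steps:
$o{\left(X \right)} = -1 + \frac{X}{9}$
$d = - \frac{101}{79}$ ($d = \frac{-70 - 31}{7 + 72} = - \frac{101}{79} \approx -1.2785$)
$\left(d + o{\left(U \right)} \left(-1 + a\right)\right)^{2} = \left(- \frac{101}{79} + \left(-1 + \frac{1}{9} \cdot 3\right) \left(-1 - 3\right)\right)^{2} = \left(- \frac{101}{79} + \left(-1 + \frac{1}{3}\right) \left(-4\right)\right)^{2} = \left(- \frac{101}{79} - - \frac{8}{3}\right)^{2} = \left(- \frac{101}{79} + \frac{8}{3}\right)^{2} = \left(\frac{329}{237}\right)^{2} = \frac{108241}{56169}$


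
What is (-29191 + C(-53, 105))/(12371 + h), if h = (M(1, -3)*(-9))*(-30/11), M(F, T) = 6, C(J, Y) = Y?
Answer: -319946/137701 ≈ -2.3235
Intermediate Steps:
h = 1620/11 (h = (6*(-9))*(-30/11) = -(-1620)/11 = -54*(-30/11) = 1620/11 ≈ 147.27)
(-29191 + C(-53, 105))/(12371 + h) = (-29191 + 105)/(12371 + 1620/11) = -29086/137701/11 = -29086*11/137701 = -319946/137701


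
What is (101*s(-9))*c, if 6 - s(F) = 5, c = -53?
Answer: -5353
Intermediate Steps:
s(F) = 1 (s(F) = 6 - 1*5 = 6 - 5 = 1)
(101*s(-9))*c = (101*1)*(-53) = 101*(-53) = -5353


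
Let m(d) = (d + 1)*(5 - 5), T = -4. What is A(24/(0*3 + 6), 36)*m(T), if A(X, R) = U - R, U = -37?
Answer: 0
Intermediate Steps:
m(d) = 0 (m(d) = (1 + d)*0 = 0)
A(X, R) = -37 - R
A(24/(0*3 + 6), 36)*m(T) = (-37 - 1*36)*0 = (-37 - 36)*0 = -73*0 = 0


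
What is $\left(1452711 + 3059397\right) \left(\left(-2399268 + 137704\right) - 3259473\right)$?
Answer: $-24911515215996$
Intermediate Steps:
$\left(1452711 + 3059397\right) \left(\left(-2399268 + 137704\right) - 3259473\right) = 4512108 \left(-2261564 - 3259473\right) = 4512108 \left(-5521037\right) = -24911515215996$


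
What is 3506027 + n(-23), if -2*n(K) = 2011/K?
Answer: 161279253/46 ≈ 3.5061e+6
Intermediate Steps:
n(K) = -2011/(2*K)
3506027 + n(-23) = 3506027 - 2011/2/(-23) = 3506027 - 2011/2*(-1/23) = 3506027 + 2011/46 = 161279253/46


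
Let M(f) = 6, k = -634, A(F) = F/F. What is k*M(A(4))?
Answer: -3804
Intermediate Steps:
A(F) = 1
k*M(A(4)) = -634*6 = -3804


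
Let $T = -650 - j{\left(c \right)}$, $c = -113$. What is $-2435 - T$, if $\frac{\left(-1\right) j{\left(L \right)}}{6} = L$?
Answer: $-1107$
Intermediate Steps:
$j{\left(L \right)} = - 6 L$
$T = -1328$ ($T = -650 - \left(-6\right) \left(-113\right) = -650 - 678 = -1328$)
$-2435 - T = -2435 - -1328 = -2435 + 1328 = -1107$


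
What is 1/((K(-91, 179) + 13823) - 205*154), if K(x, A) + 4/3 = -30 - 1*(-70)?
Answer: -3/53125 ≈ -5.6471e-5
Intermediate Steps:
K(x, A) = 116/3 (K(x, A) = -4/3 + (-30 - 1*(-70)) = -4/3 + (-30 + 70) = -4/3 + 40 = 116/3)
1/((K(-91, 179) + 13823) - 205*154) = 1/((116/3 + 13823) - 205*154) = 1/(41585/3 - 31570) = 1/(-53125/3) = -3/53125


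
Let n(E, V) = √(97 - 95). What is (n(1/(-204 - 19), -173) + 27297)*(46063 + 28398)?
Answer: 2032561917 + 74461*√2 ≈ 2.0327e+9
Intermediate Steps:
n(E, V) = √2
(n(1/(-204 - 19), -173) + 27297)*(46063 + 28398) = (√2 + 27297)*(46063 + 28398) = (27297 + √2)*74461 = 2032561917 + 74461*√2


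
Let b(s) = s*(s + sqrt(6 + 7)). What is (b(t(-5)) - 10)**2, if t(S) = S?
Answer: 550 - 150*sqrt(13) ≈ 9.1673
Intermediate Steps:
b(s) = s*(s + sqrt(13))
(b(t(-5)) - 10)**2 = (-5*(-5 + sqrt(13)) - 10)**2 = ((25 - 5*sqrt(13)) - 10)**2 = (15 - 5*sqrt(13))**2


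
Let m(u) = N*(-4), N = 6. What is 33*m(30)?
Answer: -792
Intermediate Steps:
m(u) = -24 (m(u) = 6*(-4) = -24)
33*m(30) = 33*(-24) = -792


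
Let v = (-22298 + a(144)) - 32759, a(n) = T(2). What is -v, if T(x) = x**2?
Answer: 55053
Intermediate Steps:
a(n) = 4 (a(n) = 2**2 = 4)
v = -55053 (v = (-22298 + 4) - 32759 = -22294 - 32759 = -55053)
-v = -1*(-55053) = 55053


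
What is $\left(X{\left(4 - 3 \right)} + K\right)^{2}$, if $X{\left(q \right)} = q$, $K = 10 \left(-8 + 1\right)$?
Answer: $4761$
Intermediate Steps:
$K = -70$ ($K = 10 \left(-7\right) = -70$)
$\left(X{\left(4 - 3 \right)} + K\right)^{2} = \left(\left(4 - 3\right) - 70\right)^{2} = \left(1 - 70\right)^{2} = \left(-69\right)^{2} = 4761$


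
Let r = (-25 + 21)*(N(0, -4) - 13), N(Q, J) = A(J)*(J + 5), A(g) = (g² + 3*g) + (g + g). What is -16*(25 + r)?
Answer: -1488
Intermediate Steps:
A(g) = g² + 5*g (A(g) = (g² + 3*g) + 2*g = g² + 5*g)
N(Q, J) = J*(5 + J)² (N(Q, J) = (J*(5 + J))*(J + 5) = (J*(5 + J))*(5 + J) = J*(5 + J)²)
r = 68 (r = (-25 + 21)*(-4*(5 - 4)² - 13) = -4*(-4*1² - 13) = -4*(-4*1 - 13) = -4*(-4 - 13) = -4*(-17) = 68)
-16*(25 + r) = -16*(25 + 68) = -16*93 = -1488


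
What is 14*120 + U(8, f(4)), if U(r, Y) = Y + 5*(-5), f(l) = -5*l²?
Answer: 1575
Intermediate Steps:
U(r, Y) = -25 + Y (U(r, Y) = Y - 25 = -25 + Y)
14*120 + U(8, f(4)) = 14*120 + (-25 - 5*4²) = 1680 + (-25 - 5*16) = 1680 + (-25 - 80) = 1680 - 105 = 1575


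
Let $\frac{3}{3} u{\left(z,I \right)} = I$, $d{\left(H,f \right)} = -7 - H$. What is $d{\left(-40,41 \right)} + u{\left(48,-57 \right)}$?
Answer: $-24$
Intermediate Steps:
$u{\left(z,I \right)} = I$
$d{\left(-40,41 \right)} + u{\left(48,-57 \right)} = \left(-7 - -40\right) - 57 = \left(-7 + 40\right) - 57 = 33 - 57 = -24$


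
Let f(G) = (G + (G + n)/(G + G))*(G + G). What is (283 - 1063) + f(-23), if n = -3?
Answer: 252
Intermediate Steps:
f(G) = 2*G*(G + (-3 + G)/(2*G)) (f(G) = (G + (G - 3)/(G + G))*(G + G) = (G + (-3 + G)/((2*G)))*(2*G) = (G + (-3 + G)*(1/(2*G)))*(2*G) = (G + (-3 + G)/(2*G))*(2*G) = 2*G*(G + (-3 + G)/(2*G)))
(283 - 1063) + f(-23) = (283 - 1063) + (-3 - 23 + 2*(-23)²) = -780 + (-3 - 23 + 2*529) = -780 + (-3 - 23 + 1058) = -780 + 1032 = 252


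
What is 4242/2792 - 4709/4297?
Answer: 2540173/5998612 ≈ 0.42346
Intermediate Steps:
4242/2792 - 4709/4297 = 4242*(1/2792) - 4709*1/4297 = 2121/1396 - 4709/4297 = 2540173/5998612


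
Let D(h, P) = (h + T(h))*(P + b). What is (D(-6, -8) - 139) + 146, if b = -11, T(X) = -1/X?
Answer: 707/6 ≈ 117.83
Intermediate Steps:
D(h, P) = (-11 + P)*(h - 1/h) (D(h, P) = (h - 1/h)*(P - 11) = (h - 1/h)*(-11 + P) = (-11 + P)*(h - 1/h))
(D(-6, -8) - 139) + 146 = ((11 - 1*(-8) + (-6)²*(-11 - 8))/(-6) - 139) + 146 = (-(11 + 8 + 36*(-19))/6 - 139) + 146 = (-(11 + 8 - 684)/6 - 139) + 146 = (-⅙*(-665) - 139) + 146 = (665/6 - 139) + 146 = -169/6 + 146 = 707/6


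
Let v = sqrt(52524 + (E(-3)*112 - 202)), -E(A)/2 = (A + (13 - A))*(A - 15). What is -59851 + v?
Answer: -59851 + sqrt(104738) ≈ -59527.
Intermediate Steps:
E(A) = 390 - 26*A (E(A) = -2*(A + (13 - A))*(A - 15) = -26*(-15 + A) = -2*(-195 + 13*A) = 390 - 26*A)
v = sqrt(104738) (v = sqrt(52524 + ((390 - 26*(-3))*112 - 202)) = sqrt(52524 + ((390 + 78)*112 - 202)) = sqrt(52524 + (468*112 - 202)) = sqrt(52524 + (52416 - 202)) = sqrt(52524 + 52214) = sqrt(104738) ≈ 323.63)
-59851 + v = -59851 + sqrt(104738)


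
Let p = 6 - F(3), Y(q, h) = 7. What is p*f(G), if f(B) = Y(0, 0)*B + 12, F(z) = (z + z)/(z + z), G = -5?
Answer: -115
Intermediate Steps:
F(z) = 1 (F(z) = (2*z)/((2*z)) = (2*z)*(1/(2*z)) = 1)
f(B) = 12 + 7*B (f(B) = 7*B + 12 = 12 + 7*B)
p = 5 (p = 6 - 1*1 = 6 - 1 = 5)
p*f(G) = 5*(12 + 7*(-5)) = 5*(12 - 35) = 5*(-23) = -115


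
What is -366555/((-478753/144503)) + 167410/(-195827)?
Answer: 10372542580890725/93752763731 ≈ 1.1064e+5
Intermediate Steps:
-366555/((-478753/144503)) + 167410/(-195827) = -366555/((-478753*1/144503)) + 167410*(-1/195827) = -366555/(-478753/144503) - 167410/195827 = -366555*(-144503/478753) - 167410/195827 = 52968297165/478753 - 167410/195827 = 10372542580890725/93752763731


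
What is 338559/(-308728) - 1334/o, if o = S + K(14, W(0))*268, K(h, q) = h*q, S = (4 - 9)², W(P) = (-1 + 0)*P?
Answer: -420307127/7718200 ≈ -54.457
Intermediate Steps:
W(P) = -P
S = 25 (S = (-5)² = 25)
o = 25 (o = 25 + (14*(-1*0))*268 = 25 + (14*0)*268 = 25 + 0*268 = 25 + 0 = 25)
338559/(-308728) - 1334/o = 338559/(-308728) - 1334/25 = 338559*(-1/308728) - 1334*1/25 = -338559/308728 - 1334/25 = -420307127/7718200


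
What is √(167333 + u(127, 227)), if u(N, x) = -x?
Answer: √167106 ≈ 408.79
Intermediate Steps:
√(167333 + u(127, 227)) = √(167333 - 1*227) = √(167333 - 227) = √167106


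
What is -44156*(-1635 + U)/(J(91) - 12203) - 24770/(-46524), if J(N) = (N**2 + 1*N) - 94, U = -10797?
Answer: -12769565621579/91303350 ≈ -1.3986e+5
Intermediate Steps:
J(N) = -94 + N + N**2 (J(N) = (N**2 + N) - 94 = (N + N**2) - 94 = -94 + N + N**2)
-44156*(-1635 + U)/(J(91) - 12203) - 24770/(-46524) = -44156*(-1635 - 10797)/((-94 + 91 + 91**2) - 12203) - 24770/(-46524) = -44156*(-12432/((-94 + 91 + 8281) - 12203)) - 24770*(-1/46524) = -44156*(-12432/(8278 - 12203)) + 12385/23262 = -44156/((-3925*(-1/12432))) + 12385/23262 = -44156/3925/12432 + 12385/23262 = -44156*12432/3925 + 12385/23262 = -548947392/3925 + 12385/23262 = -12769565621579/91303350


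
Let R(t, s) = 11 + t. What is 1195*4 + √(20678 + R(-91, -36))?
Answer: 4780 + √20598 ≈ 4923.5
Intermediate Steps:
1195*4 + √(20678 + R(-91, -36)) = 1195*4 + √(20678 + (11 - 91)) = 4780 + √(20678 - 80) = 4780 + √20598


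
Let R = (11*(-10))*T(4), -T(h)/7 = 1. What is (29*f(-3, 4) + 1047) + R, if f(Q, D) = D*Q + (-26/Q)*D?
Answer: 7423/3 ≈ 2474.3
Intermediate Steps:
f(Q, D) = D*Q - 26*D/Q
T(h) = -7 (T(h) = -7*1 = -7)
R = 770 (R = (11*(-10))*(-7) = -110*(-7) = 770)
(29*f(-3, 4) + 1047) + R = (29*(4*(-26 + (-3)²)/(-3)) + 1047) + 770 = (29*(4*(-⅓)*(-26 + 9)) + 1047) + 770 = (29*(4*(-⅓)*(-17)) + 1047) + 770 = (29*(68/3) + 1047) + 770 = (1972/3 + 1047) + 770 = 5113/3 + 770 = 7423/3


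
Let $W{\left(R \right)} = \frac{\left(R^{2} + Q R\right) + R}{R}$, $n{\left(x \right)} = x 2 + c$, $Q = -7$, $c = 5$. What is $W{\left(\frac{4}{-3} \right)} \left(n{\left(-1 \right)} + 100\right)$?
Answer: $- \frac{2266}{3} \approx -755.33$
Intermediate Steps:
$n{\left(x \right)} = 5 + 2 x$ ($n{\left(x \right)} = x 2 + 5 = 2 x + 5 = 5 + 2 x$)
$W{\left(R \right)} = \frac{R^{2} - 6 R}{R}$ ($W{\left(R \right)} = \frac{\left(R^{2} - 7 R\right) + R}{R} = \frac{R^{2} - 6 R}{R}$)
$W{\left(\frac{4}{-3} \right)} \left(n{\left(-1 \right)} + 100\right) = \left(-6 + \frac{4}{-3}\right) \left(\left(5 + 2 \left(-1\right)\right) + 100\right) = \left(-6 + 4 \left(- \frac{1}{3}\right)\right) \left(\left(5 - 2\right) + 100\right) = \left(-6 - \frac{4}{3}\right) \left(3 + 100\right) = \left(- \frac{22}{3}\right) 103 = - \frac{2266}{3}$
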